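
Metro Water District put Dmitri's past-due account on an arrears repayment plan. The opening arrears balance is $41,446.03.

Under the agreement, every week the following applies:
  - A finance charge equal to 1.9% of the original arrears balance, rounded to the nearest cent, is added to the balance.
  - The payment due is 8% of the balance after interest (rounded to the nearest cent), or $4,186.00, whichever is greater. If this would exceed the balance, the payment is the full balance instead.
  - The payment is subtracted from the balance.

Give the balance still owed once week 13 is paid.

Week 1: opening $41,446.03; interest $787.47 → $42,233.50; payment $4,186.00; balance $38,047.50
Week 2: opening $38,047.50; interest $787.47 → $38,834.97; payment $4,186.00; balance $34,648.97
Week 3: opening $34,648.97; interest $787.47 → $35,436.44; payment $4,186.00; balance $31,250.44
Week 4: opening $31,250.44; interest $787.47 → $32,037.91; payment $4,186.00; balance $27,851.91
Week 5: opening $27,851.91; interest $787.47 → $28,639.38; payment $4,186.00; balance $24,453.38
Week 6: opening $24,453.38; interest $787.47 → $25,240.85; payment $4,186.00; balance $21,054.85
Week 7: opening $21,054.85; interest $787.47 → $21,842.32; payment $4,186.00; balance $17,656.32
Week 8: opening $17,656.32; interest $787.47 → $18,443.79; payment $4,186.00; balance $14,257.79
Week 9: opening $14,257.79; interest $787.47 → $15,045.26; payment $4,186.00; balance $10,859.26
Week 10: opening $10,859.26; interest $787.47 → $11,646.73; payment $4,186.00; balance $7,460.73
Week 11: opening $7,460.73; interest $787.47 → $8,248.20; payment $4,186.00; balance $4,062.20
Week 12: opening $4,062.20; interest $787.47 → $4,849.67; payment $4,186.00; balance $663.67
Week 13: opening $663.67; interest $787.47 → $1,451.14; payment $1,451.14; balance $0.00

$0.00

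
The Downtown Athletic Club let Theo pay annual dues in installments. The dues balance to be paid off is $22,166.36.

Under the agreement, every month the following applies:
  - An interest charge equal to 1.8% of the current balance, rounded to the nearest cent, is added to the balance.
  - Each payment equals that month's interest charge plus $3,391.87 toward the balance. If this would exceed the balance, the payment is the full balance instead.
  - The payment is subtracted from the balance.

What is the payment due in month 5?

$3,546.65

Month 1: $22,166.36 +$398.99 interest = $22,565.35; pay $3,790.86 → $18,774.49
Month 2: $18,774.49 +$337.94 interest = $19,112.43; pay $3,729.81 → $15,382.62
Month 3: $15,382.62 +$276.89 interest = $15,659.51; pay $3,668.76 → $11,990.75
Month 4: $11,990.75 +$215.83 interest = $12,206.58; pay $3,607.70 → $8,598.88
Month 5: $8,598.88 +$154.78 interest = $8,753.66; pay $3,546.65 → $5,207.01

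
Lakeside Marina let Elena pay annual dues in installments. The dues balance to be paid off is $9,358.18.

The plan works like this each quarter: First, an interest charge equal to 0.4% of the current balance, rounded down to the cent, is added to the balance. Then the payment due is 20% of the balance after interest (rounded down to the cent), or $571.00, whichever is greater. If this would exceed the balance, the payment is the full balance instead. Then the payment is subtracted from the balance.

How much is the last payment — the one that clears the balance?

Quarter 1: $9,358.18 +$37.43 interest = $9,395.61; pay $1,879.12 → $7,516.49
Quarter 2: $7,516.49 +$30.06 interest = $7,546.55; pay $1,509.31 → $6,037.24
Quarter 3: $6,037.24 +$24.14 interest = $6,061.38; pay $1,212.27 → $4,849.11
Quarter 4: $4,849.11 +$19.39 interest = $4,868.50; pay $973.70 → $3,894.80
Quarter 5: $3,894.80 +$15.57 interest = $3,910.37; pay $782.07 → $3,128.30
Quarter 6: $3,128.30 +$12.51 interest = $3,140.81; pay $628.16 → $2,512.65
Quarter 7: $2,512.65 +$10.05 interest = $2,522.70; pay $571.00 → $1,951.70
Quarter 8: $1,951.70 +$7.80 interest = $1,959.50; pay $571.00 → $1,388.50
Quarter 9: $1,388.50 +$5.55 interest = $1,394.05; pay $571.00 → $823.05
Quarter 10: $823.05 +$3.29 interest = $826.34; pay $571.00 → $255.34
Quarter 11: $255.34 +$1.02 interest = $256.36; pay $256.36 → $0.00

$256.36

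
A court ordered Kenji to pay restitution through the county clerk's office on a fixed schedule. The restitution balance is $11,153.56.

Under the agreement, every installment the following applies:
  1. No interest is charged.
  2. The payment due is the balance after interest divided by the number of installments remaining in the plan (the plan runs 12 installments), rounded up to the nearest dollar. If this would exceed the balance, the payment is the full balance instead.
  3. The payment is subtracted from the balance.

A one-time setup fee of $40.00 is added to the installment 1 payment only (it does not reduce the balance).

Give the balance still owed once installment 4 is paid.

Installment 1: opening $11,153.56; payment $930.00 (+ $40.00 fee); balance $10,223.56
Installment 2: opening $10,223.56; payment $930.00; balance $9,293.56
Installment 3: opening $9,293.56; payment $930.00; balance $8,363.56
Installment 4: opening $8,363.56; payment $930.00; balance $7,433.56

$7,433.56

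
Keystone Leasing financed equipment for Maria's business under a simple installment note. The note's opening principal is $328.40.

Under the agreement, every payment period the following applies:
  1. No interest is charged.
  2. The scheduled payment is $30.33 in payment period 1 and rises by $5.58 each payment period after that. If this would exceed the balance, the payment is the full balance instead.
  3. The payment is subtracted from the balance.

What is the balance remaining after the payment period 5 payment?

$120.95

# | Opening | Payment | End bal
1 | $328.40 | $30.33 | $298.07
2 | $298.07 | $35.91 | $262.16
3 | $262.16 | $41.49 | $220.67
4 | $220.67 | $47.07 | $173.60
5 | $173.60 | $52.65 | $120.95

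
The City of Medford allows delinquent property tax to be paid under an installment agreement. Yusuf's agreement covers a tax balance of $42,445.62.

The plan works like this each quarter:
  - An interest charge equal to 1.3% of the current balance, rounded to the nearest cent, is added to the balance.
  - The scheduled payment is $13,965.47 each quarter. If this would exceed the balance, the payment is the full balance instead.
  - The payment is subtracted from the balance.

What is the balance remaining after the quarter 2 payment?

$15,443.89

# | Opening | Interest | Payment | End bal
1 | $42,445.62 | $551.79 | $13,965.47 | $29,031.94
2 | $29,031.94 | $377.42 | $13,965.47 | $15,443.89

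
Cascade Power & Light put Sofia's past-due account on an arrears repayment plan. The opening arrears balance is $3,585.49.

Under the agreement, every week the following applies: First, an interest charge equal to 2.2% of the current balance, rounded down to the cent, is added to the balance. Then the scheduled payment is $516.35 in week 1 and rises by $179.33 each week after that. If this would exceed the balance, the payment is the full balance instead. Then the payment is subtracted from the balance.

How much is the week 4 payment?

Week 1: opening $3,585.49; interest $78.88 → $3,664.37; payment $516.35; balance $3,148.02
Week 2: opening $3,148.02; interest $69.25 → $3,217.27; payment $695.68; balance $2,521.59
Week 3: opening $2,521.59; interest $55.47 → $2,577.06; payment $875.01; balance $1,702.05
Week 4: opening $1,702.05; interest $37.44 → $1,739.49; payment $1,054.34; balance $685.15

$1,054.34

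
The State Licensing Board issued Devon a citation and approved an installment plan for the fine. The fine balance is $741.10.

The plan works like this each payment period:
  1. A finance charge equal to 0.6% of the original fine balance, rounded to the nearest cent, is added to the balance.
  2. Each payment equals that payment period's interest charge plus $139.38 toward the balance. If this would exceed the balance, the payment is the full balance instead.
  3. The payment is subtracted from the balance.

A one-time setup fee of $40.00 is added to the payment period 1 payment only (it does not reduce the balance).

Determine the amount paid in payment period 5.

Payment period 1: opening $741.10; interest $4.45 → $745.55; payment $143.83 (+ $40.00 fee); balance $601.72
Payment period 2: opening $601.72; interest $4.45 → $606.17; payment $143.83; balance $462.34
Payment period 3: opening $462.34; interest $4.45 → $466.79; payment $143.83; balance $322.96
Payment period 4: opening $322.96; interest $4.45 → $327.41; payment $143.83; balance $183.58
Payment period 5: opening $183.58; interest $4.45 → $188.03; payment $143.83; balance $44.20

$143.83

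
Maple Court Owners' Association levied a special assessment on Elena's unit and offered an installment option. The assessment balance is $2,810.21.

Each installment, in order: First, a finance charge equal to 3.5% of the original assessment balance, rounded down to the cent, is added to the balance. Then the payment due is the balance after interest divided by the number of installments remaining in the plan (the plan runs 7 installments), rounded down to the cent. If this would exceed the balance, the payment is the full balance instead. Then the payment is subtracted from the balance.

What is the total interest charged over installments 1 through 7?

Installment 1: $2,810.21 +$98.35 interest = $2,908.56; pay $415.50 → $2,493.06
Installment 2: $2,493.06 +$98.35 interest = $2,591.41; pay $431.90 → $2,159.51
Installment 3: $2,159.51 +$98.35 interest = $2,257.86; pay $451.57 → $1,806.29
Installment 4: $1,806.29 +$98.35 interest = $1,904.64; pay $476.16 → $1,428.48
Installment 5: $1,428.48 +$98.35 interest = $1,526.83; pay $508.94 → $1,017.89
Installment 6: $1,017.89 +$98.35 interest = $1,116.24; pay $558.12 → $558.12
Installment 7: $558.12 +$98.35 interest = $656.47; pay $656.47 → $0.00
Total interest: $98.35 + $98.35 + $98.35 + $98.35 + $98.35 + $98.35 + $98.35 = $688.45

$688.45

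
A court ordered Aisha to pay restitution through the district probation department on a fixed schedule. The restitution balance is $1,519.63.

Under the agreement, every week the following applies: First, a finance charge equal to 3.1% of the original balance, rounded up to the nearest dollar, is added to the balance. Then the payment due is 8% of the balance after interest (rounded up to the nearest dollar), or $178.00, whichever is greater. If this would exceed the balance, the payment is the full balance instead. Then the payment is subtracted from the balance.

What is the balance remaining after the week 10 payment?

$219.63

Week 1: $1,519.63 +$48.00 interest = $1,567.63; pay $178.00 → $1,389.63
Week 2: $1,389.63 +$48.00 interest = $1,437.63; pay $178.00 → $1,259.63
Week 3: $1,259.63 +$48.00 interest = $1,307.63; pay $178.00 → $1,129.63
Week 4: $1,129.63 +$48.00 interest = $1,177.63; pay $178.00 → $999.63
Week 5: $999.63 +$48.00 interest = $1,047.63; pay $178.00 → $869.63
Week 6: $869.63 +$48.00 interest = $917.63; pay $178.00 → $739.63
Week 7: $739.63 +$48.00 interest = $787.63; pay $178.00 → $609.63
Week 8: $609.63 +$48.00 interest = $657.63; pay $178.00 → $479.63
Week 9: $479.63 +$48.00 interest = $527.63; pay $178.00 → $349.63
Week 10: $349.63 +$48.00 interest = $397.63; pay $178.00 → $219.63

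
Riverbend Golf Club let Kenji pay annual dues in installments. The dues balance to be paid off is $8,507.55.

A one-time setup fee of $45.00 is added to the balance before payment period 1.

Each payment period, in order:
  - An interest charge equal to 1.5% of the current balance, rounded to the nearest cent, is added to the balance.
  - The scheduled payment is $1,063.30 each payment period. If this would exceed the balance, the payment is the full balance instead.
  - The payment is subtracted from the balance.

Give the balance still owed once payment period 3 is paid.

# | Opening | Interest | Payment | End bal
1 | $8,552.55 | $128.29 | $1,063.30 | $7,617.54
2 | $7,617.54 | $114.26 | $1,063.30 | $6,668.50
3 | $6,668.50 | $100.03 | $1,063.30 | $5,705.23

$5,705.23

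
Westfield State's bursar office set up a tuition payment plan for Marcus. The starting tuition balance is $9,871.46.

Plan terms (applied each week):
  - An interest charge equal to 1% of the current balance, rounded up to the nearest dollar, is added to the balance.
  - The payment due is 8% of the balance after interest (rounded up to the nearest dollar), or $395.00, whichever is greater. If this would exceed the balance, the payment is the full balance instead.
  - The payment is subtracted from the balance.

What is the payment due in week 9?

Week 1: $9,871.46 +$99.00 interest = $9,970.46; pay $798.00 → $9,172.46
Week 2: $9,172.46 +$92.00 interest = $9,264.46; pay $742.00 → $8,522.46
Week 3: $8,522.46 +$86.00 interest = $8,608.46; pay $689.00 → $7,919.46
Week 4: $7,919.46 +$80.00 interest = $7,999.46; pay $640.00 → $7,359.46
Week 5: $7,359.46 +$74.00 interest = $7,433.46; pay $595.00 → $6,838.46
Week 6: $6,838.46 +$69.00 interest = $6,907.46; pay $553.00 → $6,354.46
Week 7: $6,354.46 +$64.00 interest = $6,418.46; pay $514.00 → $5,904.46
Week 8: $5,904.46 +$60.00 interest = $5,964.46; pay $478.00 → $5,486.46
Week 9: $5,486.46 +$55.00 interest = $5,541.46; pay $444.00 → $5,097.46

$444.00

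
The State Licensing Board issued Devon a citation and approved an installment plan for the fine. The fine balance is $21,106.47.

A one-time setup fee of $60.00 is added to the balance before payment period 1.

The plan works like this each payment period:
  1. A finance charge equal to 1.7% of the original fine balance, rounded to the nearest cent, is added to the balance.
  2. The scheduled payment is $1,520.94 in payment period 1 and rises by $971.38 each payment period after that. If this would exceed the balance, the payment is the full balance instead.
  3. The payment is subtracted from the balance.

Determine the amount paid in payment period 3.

# | Opening | Interest | Payment | End bal
1 | $21,166.47 | $358.81 | $1,520.94 | $20,004.34
2 | $20,004.34 | $358.81 | $2,492.32 | $17,870.83
3 | $17,870.83 | $358.81 | $3,463.70 | $14,765.94

$3,463.70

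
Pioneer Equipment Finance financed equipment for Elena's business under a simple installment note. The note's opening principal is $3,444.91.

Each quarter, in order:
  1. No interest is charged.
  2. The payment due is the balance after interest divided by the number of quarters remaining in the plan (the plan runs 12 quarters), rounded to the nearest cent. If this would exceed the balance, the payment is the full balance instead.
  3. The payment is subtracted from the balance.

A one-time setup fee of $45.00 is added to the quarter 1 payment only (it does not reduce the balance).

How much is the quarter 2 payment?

$287.08

# | Opening | Payment | Fee | End bal
1 | $3,444.91 | $287.08 | $45.00 | $3,157.83
2 | $3,157.83 | $287.08 | — | $2,870.75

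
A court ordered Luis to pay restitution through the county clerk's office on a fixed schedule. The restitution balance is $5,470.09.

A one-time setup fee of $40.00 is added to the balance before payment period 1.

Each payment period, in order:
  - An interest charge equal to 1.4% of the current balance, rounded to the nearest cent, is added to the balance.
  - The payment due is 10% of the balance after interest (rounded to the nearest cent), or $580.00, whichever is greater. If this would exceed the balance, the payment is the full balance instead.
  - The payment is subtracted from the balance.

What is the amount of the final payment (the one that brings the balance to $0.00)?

$154.69

Payment period 1: $5,510.09 +$77.14 interest = $5,587.23; pay $580.00 → $5,007.23
Payment period 2: $5,007.23 +$70.10 interest = $5,077.33; pay $580.00 → $4,497.33
Payment period 3: $4,497.33 +$62.96 interest = $4,560.29; pay $580.00 → $3,980.29
Payment period 4: $3,980.29 +$55.72 interest = $4,036.01; pay $580.00 → $3,456.01
Payment period 5: $3,456.01 +$48.38 interest = $3,504.39; pay $580.00 → $2,924.39
Payment period 6: $2,924.39 +$40.94 interest = $2,965.33; pay $580.00 → $2,385.33
Payment period 7: $2,385.33 +$33.39 interest = $2,418.72; pay $580.00 → $1,838.72
Payment period 8: $1,838.72 +$25.74 interest = $1,864.46; pay $580.00 → $1,284.46
Payment period 9: $1,284.46 +$17.98 interest = $1,302.44; pay $580.00 → $722.44
Payment period 10: $722.44 +$10.11 interest = $732.55; pay $580.00 → $152.55
Payment period 11: $152.55 +$2.14 interest = $154.69; pay $154.69 → $0.00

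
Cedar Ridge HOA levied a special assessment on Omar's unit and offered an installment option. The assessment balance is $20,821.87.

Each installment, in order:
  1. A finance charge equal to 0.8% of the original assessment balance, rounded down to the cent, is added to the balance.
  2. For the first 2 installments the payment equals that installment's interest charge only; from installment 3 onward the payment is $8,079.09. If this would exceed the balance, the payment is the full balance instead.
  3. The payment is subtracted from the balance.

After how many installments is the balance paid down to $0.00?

Installment 1: $20,821.87 +$166.57 interest = $20,988.44; pay $166.57 → $20,821.87
Installment 2: $20,821.87 +$166.57 interest = $20,988.44; pay $166.57 → $20,821.87
Installment 3: $20,821.87 +$166.57 interest = $20,988.44; pay $8,079.09 → $12,909.35
Installment 4: $12,909.35 +$166.57 interest = $13,075.92; pay $8,079.09 → $4,996.83
Installment 5: $4,996.83 +$166.57 interest = $5,163.40; pay $5,163.40 → $0.00
Balance reaches $0.00 in installment 5.

5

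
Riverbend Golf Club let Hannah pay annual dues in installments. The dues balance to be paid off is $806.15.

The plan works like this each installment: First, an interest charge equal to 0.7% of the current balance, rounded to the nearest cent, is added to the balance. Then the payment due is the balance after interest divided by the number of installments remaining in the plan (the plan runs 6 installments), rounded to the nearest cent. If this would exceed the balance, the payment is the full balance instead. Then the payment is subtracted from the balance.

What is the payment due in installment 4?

Installment 1: opening $806.15; interest $5.64 → $811.79; payment $135.30; balance $676.49
Installment 2: opening $676.49; interest $4.74 → $681.23; payment $136.25; balance $544.98
Installment 3: opening $544.98; interest $3.81 → $548.79; payment $137.20; balance $411.59
Installment 4: opening $411.59; interest $2.88 → $414.47; payment $138.16; balance $276.31

$138.16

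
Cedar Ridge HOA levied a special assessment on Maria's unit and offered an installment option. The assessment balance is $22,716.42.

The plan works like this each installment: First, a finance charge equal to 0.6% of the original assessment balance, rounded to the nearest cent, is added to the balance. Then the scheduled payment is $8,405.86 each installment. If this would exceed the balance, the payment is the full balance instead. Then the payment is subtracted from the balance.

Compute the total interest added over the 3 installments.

$408.90

Installment 1: $22,716.42 +$136.30 interest = $22,852.72; pay $8,405.86 → $14,446.86
Installment 2: $14,446.86 +$136.30 interest = $14,583.16; pay $8,405.86 → $6,177.30
Installment 3: $6,177.30 +$136.30 interest = $6,313.60; pay $6,313.60 → $0.00
Total interest: $136.30 + $136.30 + $136.30 = $408.90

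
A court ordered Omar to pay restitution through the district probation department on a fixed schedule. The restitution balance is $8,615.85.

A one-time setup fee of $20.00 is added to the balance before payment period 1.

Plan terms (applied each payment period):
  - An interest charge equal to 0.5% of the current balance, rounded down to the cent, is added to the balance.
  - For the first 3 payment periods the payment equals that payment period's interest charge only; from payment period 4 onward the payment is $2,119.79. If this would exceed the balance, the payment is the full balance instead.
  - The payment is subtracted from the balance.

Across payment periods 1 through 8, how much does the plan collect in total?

$8,876.88

Payment period 1: opening $8,635.85; interest $43.17 → $8,679.02; payment $43.17; balance $8,635.85
Payment period 2: opening $8,635.85; interest $43.17 → $8,679.02; payment $43.17; balance $8,635.85
Payment period 3: opening $8,635.85; interest $43.17 → $8,679.02; payment $43.17; balance $8,635.85
Payment period 4: opening $8,635.85; interest $43.17 → $8,679.02; payment $2,119.79; balance $6,559.23
Payment period 5: opening $6,559.23; interest $32.79 → $6,592.02; payment $2,119.79; balance $4,472.23
Payment period 6: opening $4,472.23; interest $22.36 → $4,494.59; payment $2,119.79; balance $2,374.80
Payment period 7: opening $2,374.80; interest $11.87 → $2,386.67; payment $2,119.79; balance $266.88
Payment period 8: opening $266.88; interest $1.33 → $268.21; payment $268.21; balance $0.00
Total paid: $8,876.88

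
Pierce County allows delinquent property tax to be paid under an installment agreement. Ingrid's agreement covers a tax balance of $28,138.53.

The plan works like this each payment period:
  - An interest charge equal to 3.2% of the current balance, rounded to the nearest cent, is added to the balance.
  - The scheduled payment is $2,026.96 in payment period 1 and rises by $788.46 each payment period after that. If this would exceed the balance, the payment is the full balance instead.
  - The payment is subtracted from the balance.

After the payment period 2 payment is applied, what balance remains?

Payment period 1: $28,138.53 +$900.43 interest = $29,038.96; pay $2,026.96 → $27,012.00
Payment period 2: $27,012.00 +$864.38 interest = $27,876.38; pay $2,815.42 → $25,060.96

$25,060.96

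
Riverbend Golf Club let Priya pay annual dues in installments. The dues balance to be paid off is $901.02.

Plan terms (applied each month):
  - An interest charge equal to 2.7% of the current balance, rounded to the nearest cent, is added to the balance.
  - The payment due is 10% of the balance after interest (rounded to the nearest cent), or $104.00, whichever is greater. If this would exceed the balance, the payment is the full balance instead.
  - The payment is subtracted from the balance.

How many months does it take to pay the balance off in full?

11

Month 1: $901.02 +$24.33 interest = $925.35; pay $104.00 → $821.35
Month 2: $821.35 +$22.18 interest = $843.53; pay $104.00 → $739.53
Month 3: $739.53 +$19.97 interest = $759.50; pay $104.00 → $655.50
Month 4: $655.50 +$17.70 interest = $673.20; pay $104.00 → $569.20
Month 5: $569.20 +$15.37 interest = $584.57; pay $104.00 → $480.57
Month 6: $480.57 +$12.98 interest = $493.55; pay $104.00 → $389.55
Month 7: $389.55 +$10.52 interest = $400.07; pay $104.00 → $296.07
Month 8: $296.07 +$7.99 interest = $304.06; pay $104.00 → $200.06
Month 9: $200.06 +$5.40 interest = $205.46; pay $104.00 → $101.46
Month 10: $101.46 +$2.74 interest = $104.20; pay $104.00 → $0.20
Month 11: $0.20 +$0.01 interest = $0.21; pay $0.21 → $0.00
Balance reaches $0.00 in month 11.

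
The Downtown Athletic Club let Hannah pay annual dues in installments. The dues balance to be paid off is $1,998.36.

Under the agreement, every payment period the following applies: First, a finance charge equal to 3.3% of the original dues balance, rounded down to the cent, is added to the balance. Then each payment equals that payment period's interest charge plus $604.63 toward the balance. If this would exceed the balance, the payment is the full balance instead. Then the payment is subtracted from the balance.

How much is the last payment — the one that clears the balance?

$250.41

Payment period 1: $1,998.36 +$65.94 interest = $2,064.30; pay $670.57 → $1,393.73
Payment period 2: $1,393.73 +$65.94 interest = $1,459.67; pay $670.57 → $789.10
Payment period 3: $789.10 +$65.94 interest = $855.04; pay $670.57 → $184.47
Payment period 4: $184.47 +$65.94 interest = $250.41; pay $250.41 → $0.00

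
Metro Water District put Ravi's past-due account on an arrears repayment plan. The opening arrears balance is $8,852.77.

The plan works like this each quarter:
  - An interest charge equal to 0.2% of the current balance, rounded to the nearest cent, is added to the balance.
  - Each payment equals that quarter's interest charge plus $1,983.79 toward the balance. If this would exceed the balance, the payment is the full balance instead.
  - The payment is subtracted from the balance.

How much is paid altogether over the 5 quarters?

Quarter 1: $8,852.77 +$17.71 interest = $8,870.48; pay $2,001.50 → $6,868.98
Quarter 2: $6,868.98 +$13.74 interest = $6,882.72; pay $1,997.53 → $4,885.19
Quarter 3: $4,885.19 +$9.77 interest = $4,894.96; pay $1,993.56 → $2,901.40
Quarter 4: $2,901.40 +$5.80 interest = $2,907.20; pay $1,989.59 → $917.61
Quarter 5: $917.61 +$1.84 interest = $919.45; pay $919.45 → $0.00
Total paid: $8,901.63

$8,901.63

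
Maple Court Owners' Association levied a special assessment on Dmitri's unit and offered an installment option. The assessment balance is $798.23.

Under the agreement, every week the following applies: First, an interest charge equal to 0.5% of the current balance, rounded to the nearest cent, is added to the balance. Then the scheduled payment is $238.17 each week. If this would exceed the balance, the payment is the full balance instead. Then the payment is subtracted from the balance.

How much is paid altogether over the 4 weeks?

Week 1: $798.23 +$3.99 interest = $802.22; pay $238.17 → $564.05
Week 2: $564.05 +$2.82 interest = $566.87; pay $238.17 → $328.70
Week 3: $328.70 +$1.64 interest = $330.34; pay $238.17 → $92.17
Week 4: $92.17 +$0.46 interest = $92.63; pay $92.63 → $0.00
Total paid: $807.14

$807.14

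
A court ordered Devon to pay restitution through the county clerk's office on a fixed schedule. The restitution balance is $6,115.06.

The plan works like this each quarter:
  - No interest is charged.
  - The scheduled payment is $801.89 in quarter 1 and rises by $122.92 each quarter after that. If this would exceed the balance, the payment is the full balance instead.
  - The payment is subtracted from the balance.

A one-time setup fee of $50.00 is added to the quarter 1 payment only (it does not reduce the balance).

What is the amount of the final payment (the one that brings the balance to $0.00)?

$876.41

Quarter 1: opening $6,115.06; payment $801.89 (+ $50.00 fee); balance $5,313.17
Quarter 2: opening $5,313.17; payment $924.81; balance $4,388.36
Quarter 3: opening $4,388.36; payment $1,047.73; balance $3,340.63
Quarter 4: opening $3,340.63; payment $1,170.65; balance $2,169.98
Quarter 5: opening $2,169.98; payment $1,293.57; balance $876.41
Quarter 6: opening $876.41; payment $876.41; balance $0.00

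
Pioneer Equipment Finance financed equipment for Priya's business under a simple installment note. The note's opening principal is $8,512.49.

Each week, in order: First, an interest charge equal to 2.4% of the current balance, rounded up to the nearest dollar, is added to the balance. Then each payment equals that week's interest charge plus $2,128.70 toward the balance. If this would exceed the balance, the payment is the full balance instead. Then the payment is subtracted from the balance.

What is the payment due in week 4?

$2,178.39

Week 1: $8,512.49 +$205.00 interest = $8,717.49; pay $2,333.70 → $6,383.79
Week 2: $6,383.79 +$154.00 interest = $6,537.79; pay $2,282.70 → $4,255.09
Week 3: $4,255.09 +$103.00 interest = $4,358.09; pay $2,231.70 → $2,126.39
Week 4: $2,126.39 +$52.00 interest = $2,178.39; pay $2,178.39 → $0.00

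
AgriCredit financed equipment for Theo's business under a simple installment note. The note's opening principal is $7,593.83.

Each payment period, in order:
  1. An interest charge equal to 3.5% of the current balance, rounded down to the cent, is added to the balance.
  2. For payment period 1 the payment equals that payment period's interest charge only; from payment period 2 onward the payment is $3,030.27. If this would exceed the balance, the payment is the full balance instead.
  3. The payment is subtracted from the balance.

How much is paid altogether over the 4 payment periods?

$8,363.29

# | Opening | Interest | Payment | End bal
1 | $7,593.83 | $265.78 | $265.78 | $7,593.83
2 | $7,593.83 | $265.78 | $3,030.27 | $4,829.34
3 | $4,829.34 | $169.02 | $3,030.27 | $1,968.09
4 | $1,968.09 | $68.88 | $2,036.97 | $0.00
Total paid: $8,363.29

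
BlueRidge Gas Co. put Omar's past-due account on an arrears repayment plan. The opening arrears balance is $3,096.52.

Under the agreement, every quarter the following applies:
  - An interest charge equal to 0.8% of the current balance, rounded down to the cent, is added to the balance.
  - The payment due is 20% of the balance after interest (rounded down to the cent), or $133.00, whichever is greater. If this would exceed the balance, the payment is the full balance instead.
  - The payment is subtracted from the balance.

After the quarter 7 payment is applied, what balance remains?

Quarter 1: $3,096.52 +$24.77 interest = $3,121.29; pay $624.25 → $2,497.04
Quarter 2: $2,497.04 +$19.97 interest = $2,517.01; pay $503.40 → $2,013.61
Quarter 3: $2,013.61 +$16.10 interest = $2,029.71; pay $405.94 → $1,623.77
Quarter 4: $1,623.77 +$12.99 interest = $1,636.76; pay $327.35 → $1,309.41
Quarter 5: $1,309.41 +$10.47 interest = $1,319.88; pay $263.97 → $1,055.91
Quarter 6: $1,055.91 +$8.44 interest = $1,064.35; pay $212.87 → $851.48
Quarter 7: $851.48 +$6.81 interest = $858.29; pay $171.65 → $686.64

$686.64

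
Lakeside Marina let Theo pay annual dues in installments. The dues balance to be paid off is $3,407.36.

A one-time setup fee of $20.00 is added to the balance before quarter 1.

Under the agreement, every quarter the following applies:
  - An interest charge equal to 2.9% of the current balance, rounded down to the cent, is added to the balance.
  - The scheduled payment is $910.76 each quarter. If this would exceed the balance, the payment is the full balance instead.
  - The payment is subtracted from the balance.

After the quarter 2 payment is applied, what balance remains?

$1,781.09

Quarter 1: $3,427.36 +$99.39 interest = $3,526.75; pay $910.76 → $2,615.99
Quarter 2: $2,615.99 +$75.86 interest = $2,691.85; pay $910.76 → $1,781.09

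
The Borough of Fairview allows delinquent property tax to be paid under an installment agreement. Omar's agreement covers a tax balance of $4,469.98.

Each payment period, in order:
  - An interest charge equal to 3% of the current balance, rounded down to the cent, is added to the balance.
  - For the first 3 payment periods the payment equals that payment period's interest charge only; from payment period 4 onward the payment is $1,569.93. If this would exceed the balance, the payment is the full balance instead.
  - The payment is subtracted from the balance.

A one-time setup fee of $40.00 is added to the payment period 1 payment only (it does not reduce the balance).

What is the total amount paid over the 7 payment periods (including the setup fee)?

$5,184.96

Payment period 1: $4,469.98 +$134.09 interest = $4,604.07; pay $134.09 (+ $40.00 fee) → $4,469.98
Payment period 2: $4,469.98 +$134.09 interest = $4,604.07; pay $134.09 → $4,469.98
Payment period 3: $4,469.98 +$134.09 interest = $4,604.07; pay $134.09 → $4,469.98
Payment period 4: $4,469.98 +$134.09 interest = $4,604.07; pay $1,569.93 → $3,034.14
Payment period 5: $3,034.14 +$91.02 interest = $3,125.16; pay $1,569.93 → $1,555.23
Payment period 6: $1,555.23 +$46.65 interest = $1,601.88; pay $1,569.93 → $31.95
Payment period 7: $31.95 +$0.95 interest = $32.90; pay $32.90 → $0.00
Total paid: $5,184.96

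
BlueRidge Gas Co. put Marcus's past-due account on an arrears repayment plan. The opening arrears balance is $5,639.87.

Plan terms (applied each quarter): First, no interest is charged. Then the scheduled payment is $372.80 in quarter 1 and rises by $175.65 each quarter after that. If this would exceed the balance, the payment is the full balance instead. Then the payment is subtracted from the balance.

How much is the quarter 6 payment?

$1,251.05

Quarter 1: opening $5,639.87; payment $372.80; balance $5,267.07
Quarter 2: opening $5,267.07; payment $548.45; balance $4,718.62
Quarter 3: opening $4,718.62; payment $724.10; balance $3,994.52
Quarter 4: opening $3,994.52; payment $899.75; balance $3,094.77
Quarter 5: opening $3,094.77; payment $1,075.40; balance $2,019.37
Quarter 6: opening $2,019.37; payment $1,251.05; balance $768.32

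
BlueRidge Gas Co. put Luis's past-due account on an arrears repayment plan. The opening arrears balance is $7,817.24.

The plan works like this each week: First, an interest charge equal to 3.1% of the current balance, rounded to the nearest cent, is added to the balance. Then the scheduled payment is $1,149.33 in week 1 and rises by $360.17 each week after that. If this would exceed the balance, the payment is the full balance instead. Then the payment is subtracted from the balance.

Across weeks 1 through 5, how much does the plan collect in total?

$8,625.49

Week 1: opening $7,817.24; interest $242.33 → $8,059.57; payment $1,149.33; balance $6,910.24
Week 2: opening $6,910.24; interest $214.22 → $7,124.46; payment $1,509.50; balance $5,614.96
Week 3: opening $5,614.96; interest $174.06 → $5,789.02; payment $1,869.67; balance $3,919.35
Week 4: opening $3,919.35; interest $121.50 → $4,040.85; payment $2,229.84; balance $1,811.01
Week 5: opening $1,811.01; interest $56.14 → $1,867.15; payment $1,867.15; balance $0.00
Total paid: $8,625.49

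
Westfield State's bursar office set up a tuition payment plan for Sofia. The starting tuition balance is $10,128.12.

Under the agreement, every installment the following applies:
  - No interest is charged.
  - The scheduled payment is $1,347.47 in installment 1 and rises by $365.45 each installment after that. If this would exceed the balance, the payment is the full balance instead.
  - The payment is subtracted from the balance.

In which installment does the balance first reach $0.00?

# | Opening | Payment | End bal
1 | $10,128.12 | $1,347.47 | $8,780.65
2 | $8,780.65 | $1,712.92 | $7,067.73
3 | $7,067.73 | $2,078.37 | $4,989.36
4 | $4,989.36 | $2,443.82 | $2,545.54
5 | $2,545.54 | $2,545.54 | $0.00
Balance reaches $0.00 in installment 5.

5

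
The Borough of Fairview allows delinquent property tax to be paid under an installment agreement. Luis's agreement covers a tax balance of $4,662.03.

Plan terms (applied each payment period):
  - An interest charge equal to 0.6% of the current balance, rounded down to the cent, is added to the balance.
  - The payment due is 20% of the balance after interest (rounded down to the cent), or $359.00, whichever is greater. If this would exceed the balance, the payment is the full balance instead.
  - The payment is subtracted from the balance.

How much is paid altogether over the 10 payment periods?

# | Opening | Interest | Payment | End bal
1 | $4,662.03 | $27.97 | $938.00 | $3,752.00
2 | $3,752.00 | $22.51 | $754.90 | $3,019.61
3 | $3,019.61 | $18.11 | $607.54 | $2,430.18
4 | $2,430.18 | $14.58 | $488.95 | $1,955.81
5 | $1,955.81 | $11.73 | $393.50 | $1,574.04
6 | $1,574.04 | $9.44 | $359.00 | $1,224.48
7 | $1,224.48 | $7.34 | $359.00 | $872.82
8 | $872.82 | $5.23 | $359.00 | $519.05
9 | $519.05 | $3.11 | $359.00 | $163.16
10 | $163.16 | $0.97 | $164.13 | $0.00
Total paid: $4,783.02

$4,783.02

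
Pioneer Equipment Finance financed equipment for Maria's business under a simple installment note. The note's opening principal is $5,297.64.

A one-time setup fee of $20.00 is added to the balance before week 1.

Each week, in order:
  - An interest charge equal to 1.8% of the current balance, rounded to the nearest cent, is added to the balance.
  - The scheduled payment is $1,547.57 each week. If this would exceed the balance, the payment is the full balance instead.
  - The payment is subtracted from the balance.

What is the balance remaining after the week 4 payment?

Week 1: opening $5,317.64; interest $95.72 → $5,413.36; payment $1,547.57; balance $3,865.79
Week 2: opening $3,865.79; interest $69.58 → $3,935.37; payment $1,547.57; balance $2,387.80
Week 3: opening $2,387.80; interest $42.98 → $2,430.78; payment $1,547.57; balance $883.21
Week 4: opening $883.21; interest $15.90 → $899.11; payment $899.11; balance $0.00

$0.00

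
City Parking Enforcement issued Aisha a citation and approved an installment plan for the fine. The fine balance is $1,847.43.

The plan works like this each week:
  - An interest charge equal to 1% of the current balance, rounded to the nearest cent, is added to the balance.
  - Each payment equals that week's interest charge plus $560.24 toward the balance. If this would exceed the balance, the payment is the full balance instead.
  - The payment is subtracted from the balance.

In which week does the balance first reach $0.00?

Week 1: opening $1,847.43; interest $18.47 → $1,865.90; payment $578.71; balance $1,287.19
Week 2: opening $1,287.19; interest $12.87 → $1,300.06; payment $573.11; balance $726.95
Week 3: opening $726.95; interest $7.27 → $734.22; payment $567.51; balance $166.71
Week 4: opening $166.71; interest $1.67 → $168.38; payment $168.38; balance $0.00
Balance reaches $0.00 in week 4.

4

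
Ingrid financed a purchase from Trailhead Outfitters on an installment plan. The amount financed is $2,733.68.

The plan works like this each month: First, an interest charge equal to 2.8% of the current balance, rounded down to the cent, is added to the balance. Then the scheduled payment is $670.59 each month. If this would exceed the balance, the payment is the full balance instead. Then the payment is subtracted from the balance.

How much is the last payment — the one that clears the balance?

$262.96

Month 1: opening $2,733.68; interest $76.54 → $2,810.22; payment $670.59; balance $2,139.63
Month 2: opening $2,139.63; interest $59.90 → $2,199.53; payment $670.59; balance $1,528.94
Month 3: opening $1,528.94; interest $42.81 → $1,571.75; payment $670.59; balance $901.16
Month 4: opening $901.16; interest $25.23 → $926.39; payment $670.59; balance $255.80
Month 5: opening $255.80; interest $7.16 → $262.96; payment $262.96; balance $0.00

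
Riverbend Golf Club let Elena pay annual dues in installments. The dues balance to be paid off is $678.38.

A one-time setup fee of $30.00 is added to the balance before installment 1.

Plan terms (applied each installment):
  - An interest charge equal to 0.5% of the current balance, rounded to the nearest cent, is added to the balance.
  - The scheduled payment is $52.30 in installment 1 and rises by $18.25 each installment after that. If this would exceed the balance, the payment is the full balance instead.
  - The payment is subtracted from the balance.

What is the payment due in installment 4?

Installment 1: $708.38 +$3.54 interest = $711.92; pay $52.30 → $659.62
Installment 2: $659.62 +$3.30 interest = $662.92; pay $70.55 → $592.37
Installment 3: $592.37 +$2.96 interest = $595.33; pay $88.80 → $506.53
Installment 4: $506.53 +$2.53 interest = $509.06; pay $107.05 → $402.01

$107.05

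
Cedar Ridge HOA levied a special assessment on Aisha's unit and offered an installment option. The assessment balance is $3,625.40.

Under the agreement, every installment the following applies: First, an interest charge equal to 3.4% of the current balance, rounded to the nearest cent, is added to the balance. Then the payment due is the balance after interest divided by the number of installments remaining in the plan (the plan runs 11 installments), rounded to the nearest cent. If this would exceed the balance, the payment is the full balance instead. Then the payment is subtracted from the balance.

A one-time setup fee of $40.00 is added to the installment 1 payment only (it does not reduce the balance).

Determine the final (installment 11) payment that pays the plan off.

$476.08

Installment 1: opening $3,625.40; interest $123.26 → $3,748.66; payment $340.79 (+ $40.00 fee); balance $3,407.87
Installment 2: opening $3,407.87; interest $115.87 → $3,523.74; payment $352.37; balance $3,171.37
Installment 3: opening $3,171.37; interest $107.83 → $3,279.20; payment $364.36; balance $2,914.84
Installment 4: opening $2,914.84; interest $99.10 → $3,013.94; payment $376.74; balance $2,637.20
Installment 5: opening $2,637.20; interest $89.66 → $2,726.86; payment $389.55; balance $2,337.31
Installment 6: opening $2,337.31; interest $79.47 → $2,416.78; payment $402.80; balance $2,013.98
Installment 7: opening $2,013.98; interest $68.48 → $2,082.46; payment $416.49; balance $1,665.97
Installment 8: opening $1,665.97; interest $56.64 → $1,722.61; payment $430.65; balance $1,291.96
Installment 9: opening $1,291.96; interest $43.93 → $1,335.89; payment $445.30; balance $890.59
Installment 10: opening $890.59; interest $30.28 → $920.87; payment $460.44; balance $460.43
Installment 11: opening $460.43; interest $15.65 → $476.08; payment $476.08; balance $0.00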